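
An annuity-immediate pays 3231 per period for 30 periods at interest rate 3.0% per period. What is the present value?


PV = PMT * (1 - (1+i)^(-n)) / i
= 3231 * (1 - (1+0.03)^(-30)) / 0.03
= 3231 * (1 - 0.411987) / 0.03
= 3231 * 19.600441
= 63329.026


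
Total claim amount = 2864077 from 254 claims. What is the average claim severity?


severity = total / number
= 2864077 / 254
= 11275.8937


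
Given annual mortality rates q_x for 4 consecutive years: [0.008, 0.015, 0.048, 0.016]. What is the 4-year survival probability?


p_k = 1 - q_k for each year
Survival = product of (1 - q_k)
= 0.992 * 0.985 * 0.952 * 0.984
= 0.9153


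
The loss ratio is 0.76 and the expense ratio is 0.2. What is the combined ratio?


Combined ratio = loss ratio + expense ratio
= 0.76 + 0.2
= 0.96


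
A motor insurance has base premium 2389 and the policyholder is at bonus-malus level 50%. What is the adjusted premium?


adjusted = base * BM_level / 100
= 2389 * 50 / 100
= 2389 * 0.5
= 1194.5


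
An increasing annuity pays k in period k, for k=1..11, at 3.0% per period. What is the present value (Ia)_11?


(Ia)_n = sum_{k=1}^{n} k * v^k, v = 1/(1+i)
v = 0.970874
Sum computed term by term:
(Ia)_11 = 52.7856


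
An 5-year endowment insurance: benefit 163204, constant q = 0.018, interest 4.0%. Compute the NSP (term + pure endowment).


Term component = 12633.5493
Pure endowment = 5_p_x * v^5 * benefit = 0.913182 * 0.821927 * 163204 = 122495.8967
NSP = 135129.446


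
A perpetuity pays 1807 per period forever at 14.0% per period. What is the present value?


PV = PMT / i
= 1807 / 0.14
= 12907.1429


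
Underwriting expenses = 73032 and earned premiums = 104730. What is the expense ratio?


Expense ratio = expenses / premiums
= 73032 / 104730
= 0.6973


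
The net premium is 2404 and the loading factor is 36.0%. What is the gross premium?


Gross = net * (1 + loading)
= 2404 * (1 + 0.36)
= 2404 * 1.36
= 3269.44


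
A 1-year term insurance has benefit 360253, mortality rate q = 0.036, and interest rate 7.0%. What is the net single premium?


NSP = benefit * q * v
v = 1/(1+i) = 0.934579
NSP = 360253 * 0.036 * 0.934579
= 12120.6617


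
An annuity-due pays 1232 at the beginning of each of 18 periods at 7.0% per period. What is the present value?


PV_due = PMT * (1-(1+i)^(-n))/i * (1+i)
PV_immediate = 12392.7951
PV_due = 12392.7951 * 1.07
= 13260.2907


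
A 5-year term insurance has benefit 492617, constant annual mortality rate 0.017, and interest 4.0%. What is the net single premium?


NSP = benefit * sum_{k=0}^{n-1} k_p_x * q * v^(k+1)
With constant q=0.017, v=0.961538
Sum = 0.07325
NSP = 492617 * 0.07325
= 36083.964


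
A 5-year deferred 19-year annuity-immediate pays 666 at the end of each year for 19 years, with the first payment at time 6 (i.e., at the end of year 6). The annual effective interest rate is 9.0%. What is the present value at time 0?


PV at time 5 of the 19-year annuity-immediate:
a_n = 666 * (1-(1+0.09)^(-19))/0.09 = 5960.7764
Discount back 5 years to time 0:
PV = 5960.7764 * (1+0.09)^(-5)
= 5960.7764 * 0.649931
= 3874.0957


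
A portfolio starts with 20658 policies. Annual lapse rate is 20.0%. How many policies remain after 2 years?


remaining = initial * (1 - lapse)^years
= 20658 * (1 - 0.2)^2
= 20658 * 0.64
= 13221.12


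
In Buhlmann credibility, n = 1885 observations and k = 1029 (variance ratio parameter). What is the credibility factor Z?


Z = n / (n + k)
= 1885 / (1885 + 1029)
= 1885 / 2914
= 0.6469


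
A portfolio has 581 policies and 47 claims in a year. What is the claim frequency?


frequency = claims / policies
= 47 / 581
= 0.0809


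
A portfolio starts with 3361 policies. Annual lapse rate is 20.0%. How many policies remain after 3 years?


remaining = initial * (1 - lapse)^years
= 3361 * (1 - 0.2)^3
= 3361 * 0.512
= 1720.832


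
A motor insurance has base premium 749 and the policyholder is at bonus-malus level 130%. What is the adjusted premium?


adjusted = base * BM_level / 100
= 749 * 130 / 100
= 749 * 1.3
= 973.7


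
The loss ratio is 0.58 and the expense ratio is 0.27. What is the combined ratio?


Combined ratio = loss ratio + expense ratio
= 0.58 + 0.27
= 0.85


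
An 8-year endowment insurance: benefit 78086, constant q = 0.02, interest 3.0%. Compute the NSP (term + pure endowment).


Term component = 10257.3711
Pure endowment = 8_p_x * v^8 * benefit = 0.850763 * 0.789409 * 78086 = 52442.5721
NSP = 62699.9433


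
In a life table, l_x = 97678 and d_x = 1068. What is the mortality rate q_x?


q_x = d_x / l_x
= 1068 / 97678
= 0.0109


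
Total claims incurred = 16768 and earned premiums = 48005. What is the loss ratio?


Loss ratio = claims / premiums
= 16768 / 48005
= 0.3493


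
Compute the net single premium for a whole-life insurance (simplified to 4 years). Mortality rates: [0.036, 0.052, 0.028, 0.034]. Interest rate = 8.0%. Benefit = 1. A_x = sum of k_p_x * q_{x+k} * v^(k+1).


v = 0.925926
Year 0: k_p_x=1.0, q=0.036, term=0.033333
Year 1: k_p_x=0.964, q=0.052, term=0.042977
Year 2: k_p_x=0.913872, q=0.028, term=0.020313
Year 3: k_p_x=0.888284, q=0.034, term=0.022199
A_x = 0.1188


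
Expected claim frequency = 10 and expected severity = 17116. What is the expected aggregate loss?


E[S] = E[N] * E[X]
= 10 * 17116
= 171160


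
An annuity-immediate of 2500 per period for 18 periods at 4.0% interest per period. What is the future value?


FV = PMT * ((1+i)^n - 1) / i
= 2500 * ((1.04)^18 - 1) / 0.04
= 2500 * (2.025817 - 1) / 0.04
= 64113.5322


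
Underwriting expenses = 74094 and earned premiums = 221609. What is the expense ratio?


Expense ratio = expenses / premiums
= 74094 / 221609
= 0.3343


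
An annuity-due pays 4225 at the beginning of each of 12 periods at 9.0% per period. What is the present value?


PV_due = PMT * (1-(1+i)^(-n))/i * (1+i)
PV_immediate = 30254.0643
PV_due = 30254.0643 * 1.09
= 32976.9301


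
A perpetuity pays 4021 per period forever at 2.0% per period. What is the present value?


PV = PMT / i
= 4021 / 0.02
= 201050.0


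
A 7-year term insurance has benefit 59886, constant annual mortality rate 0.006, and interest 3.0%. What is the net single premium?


NSP = benefit * sum_{k=0}^{n-1} k_p_x * q * v^(k+1)
With constant q=0.006, v=0.970874
Sum = 0.036742
NSP = 59886 * 0.036742
= 2200.3089


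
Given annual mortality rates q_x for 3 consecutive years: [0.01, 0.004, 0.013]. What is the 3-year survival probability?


p_k = 1 - q_k for each year
Survival = product of (1 - q_k)
= 0.99 * 0.996 * 0.987
= 0.9732


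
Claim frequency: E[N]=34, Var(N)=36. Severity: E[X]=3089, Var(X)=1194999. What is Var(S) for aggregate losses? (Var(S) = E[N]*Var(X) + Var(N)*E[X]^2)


Var(S) = E[N]*Var(X) + Var(N)*E[X]^2
= 34*1194999 + 36*3089^2
= 40629966 + 343509156
= 3.8414e+08


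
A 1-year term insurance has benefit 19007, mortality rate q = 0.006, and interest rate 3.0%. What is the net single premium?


NSP = benefit * q * v
v = 1/(1+i) = 0.970874
NSP = 19007 * 0.006 * 0.970874
= 110.7204


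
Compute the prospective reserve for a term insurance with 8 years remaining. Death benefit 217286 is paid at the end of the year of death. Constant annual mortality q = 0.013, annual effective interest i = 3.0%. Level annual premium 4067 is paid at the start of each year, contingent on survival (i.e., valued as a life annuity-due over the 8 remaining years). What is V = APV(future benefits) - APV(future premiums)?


v = 1/(1+i) = 0.970874
APV(future benefits) per unit = sum_{k=0}^{7} k_p_x * q * v^(k+1) = 0.087387
APV(future benefits) = 217286 * 0.087387 = 18987.9779
Life annuity-due factor ä_{x:8} = sum_{k=0}^{7} k_p_x * v^k = 6.923741
APV(future premiums) = 4067 * 6.923741 = 28158.8567
V = 18987.9779 - 28158.8567
= -9170.8788


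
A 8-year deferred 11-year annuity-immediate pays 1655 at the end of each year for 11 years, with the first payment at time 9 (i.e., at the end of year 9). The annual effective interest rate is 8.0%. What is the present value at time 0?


PV at time 8 of the 11-year annuity-immediate:
a_n = 1655 * (1-(1+0.08)^(-11))/0.08 = 11814.9858
Discount back 8 years to time 0:
PV = 11814.9858 * (1+0.08)^(-8)
= 11814.9858 * 0.540269
= 6383.2692


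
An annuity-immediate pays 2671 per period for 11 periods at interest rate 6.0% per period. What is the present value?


PV = PMT * (1 - (1+i)^(-n)) / i
= 2671 * (1 - (1+0.06)^(-11)) / 0.06
= 2671 * (1 - 0.526788) / 0.06
= 2671 * 7.886875
= 21065.842


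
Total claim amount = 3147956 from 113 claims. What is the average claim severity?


severity = total / number
= 3147956 / 113
= 27858.0177


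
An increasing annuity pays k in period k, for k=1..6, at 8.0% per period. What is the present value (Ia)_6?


(Ia)_n = sum_{k=1}^{n} k * v^k, v = 1/(1+i)
v = 0.925926
Sum computed term by term:
(Ia)_6 = 15.1462


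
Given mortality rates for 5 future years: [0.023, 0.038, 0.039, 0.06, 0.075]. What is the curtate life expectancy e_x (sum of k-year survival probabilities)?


e_x = sum_{k=1}^{n} k_p_x
k_p_x values:
  1_p_x = 0.977
  2_p_x = 0.939874
  3_p_x = 0.903219
  4_p_x = 0.849026
  5_p_x = 0.785349
e_x = 4.4545


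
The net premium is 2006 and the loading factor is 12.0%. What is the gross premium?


Gross = net * (1 + loading)
= 2006 * (1 + 0.12)
= 2006 * 1.12
= 2246.72


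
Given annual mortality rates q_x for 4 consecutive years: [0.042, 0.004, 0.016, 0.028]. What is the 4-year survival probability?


p_k = 1 - q_k for each year
Survival = product of (1 - q_k)
= 0.958 * 0.996 * 0.984 * 0.972
= 0.9126


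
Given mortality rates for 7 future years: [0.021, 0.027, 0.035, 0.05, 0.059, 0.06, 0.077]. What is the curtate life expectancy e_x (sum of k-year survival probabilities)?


e_x = sum_{k=1}^{n} k_p_x
k_p_x values:
  1_p_x = 0.979
  2_p_x = 0.952567
  3_p_x = 0.919227
  4_p_x = 0.873266
  5_p_x = 0.821743
  6_p_x = 0.772439
  7_p_x = 0.712961
e_x = 6.0312


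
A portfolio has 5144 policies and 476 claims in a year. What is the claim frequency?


frequency = claims / policies
= 476 / 5144
= 0.0925


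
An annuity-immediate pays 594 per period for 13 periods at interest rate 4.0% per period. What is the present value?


PV = PMT * (1 - (1+i)^(-n)) / i
= 594 * (1 - (1+0.04)^(-13)) / 0.04
= 594 * (1 - 0.600574) / 0.04
= 594 * 9.985648
= 5931.4748


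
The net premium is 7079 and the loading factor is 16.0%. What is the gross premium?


Gross = net * (1 + loading)
= 7079 * (1 + 0.16)
= 7079 * 1.16
= 8211.64


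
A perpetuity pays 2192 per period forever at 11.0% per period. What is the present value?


PV = PMT / i
= 2192 / 0.11
= 19927.2727


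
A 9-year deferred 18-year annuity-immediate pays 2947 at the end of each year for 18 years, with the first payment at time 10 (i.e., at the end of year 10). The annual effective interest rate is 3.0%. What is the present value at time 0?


PV at time 9 of the 18-year annuity-immediate:
a_n = 2947 * (1-(1+0.03)^(-18))/0.03 = 40531.603
Discount back 9 years to time 0:
PV = 40531.603 * (1+0.03)^(-9)
= 40531.603 * 0.766417
= 31064.0988


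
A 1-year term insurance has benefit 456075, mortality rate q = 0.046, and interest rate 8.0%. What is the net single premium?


NSP = benefit * q * v
v = 1/(1+i) = 0.925926
NSP = 456075 * 0.046 * 0.925926
= 19425.4167


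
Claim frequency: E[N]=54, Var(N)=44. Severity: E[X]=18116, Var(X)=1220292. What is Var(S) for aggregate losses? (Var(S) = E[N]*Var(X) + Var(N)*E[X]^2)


Var(S) = E[N]*Var(X) + Var(N)*E[X]^2
= 54*1220292 + 44*18116^2
= 65895768 + 14440336064
= 1.4506e+10


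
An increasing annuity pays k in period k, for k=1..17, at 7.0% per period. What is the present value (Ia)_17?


(Ia)_n = sum_{k=1}^{n} k * v^k, v = 1/(1+i)
v = 0.934579
Sum computed term by term:
(Ia)_17 = 72.3555


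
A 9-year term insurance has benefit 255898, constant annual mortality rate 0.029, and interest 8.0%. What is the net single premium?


NSP = benefit * sum_{k=0}^{n-1} k_p_x * q * v^(k+1)
With constant q=0.029, v=0.925926
Sum = 0.16393
NSP = 255898 * 0.16393
= 41949.4491


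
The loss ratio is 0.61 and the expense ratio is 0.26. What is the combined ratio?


Combined ratio = loss ratio + expense ratio
= 0.61 + 0.26
= 0.87


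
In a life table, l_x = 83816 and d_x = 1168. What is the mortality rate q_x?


q_x = d_x / l_x
= 1168 / 83816
= 0.0139


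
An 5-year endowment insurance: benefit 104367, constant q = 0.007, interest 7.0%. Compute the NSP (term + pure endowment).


Term component = 2956.6356
Pure endowment = 5_p_x * v^5 * benefit = 0.965487 * 0.712986 * 104367 = 71844.0082
NSP = 74800.6439


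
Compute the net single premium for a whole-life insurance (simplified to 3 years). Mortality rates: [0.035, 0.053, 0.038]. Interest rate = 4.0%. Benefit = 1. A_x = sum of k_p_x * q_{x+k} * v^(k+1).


v = 0.961538
Year 0: k_p_x=1.0, q=0.035, term=0.033654
Year 1: k_p_x=0.965, q=0.053, term=0.047286
Year 2: k_p_x=0.913855, q=0.038, term=0.030872
A_x = 0.1118


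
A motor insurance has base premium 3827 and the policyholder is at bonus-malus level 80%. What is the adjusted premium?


adjusted = base * BM_level / 100
= 3827 * 80 / 100
= 3827 * 0.8
= 3061.6


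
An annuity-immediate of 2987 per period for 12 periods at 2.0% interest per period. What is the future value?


FV = PMT * ((1+i)^n - 1) / i
= 2987 * ((1.02)^12 - 1) / 0.02
= 2987 * (1.268242 - 1) / 0.02
= 40061.912


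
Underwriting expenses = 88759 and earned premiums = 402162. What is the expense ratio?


Expense ratio = expenses / premiums
= 88759 / 402162
= 0.2207


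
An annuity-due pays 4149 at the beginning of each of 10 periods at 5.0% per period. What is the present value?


PV_due = PMT * (1-(1+i)^(-n))/i * (1+i)
PV_immediate = 32037.4782
PV_due = 32037.4782 * 1.05
= 33639.3521


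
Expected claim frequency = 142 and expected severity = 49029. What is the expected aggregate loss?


E[S] = E[N] * E[X]
= 142 * 49029
= 6.9621e+06


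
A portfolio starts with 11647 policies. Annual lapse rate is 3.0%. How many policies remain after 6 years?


remaining = initial * (1 - lapse)^years
= 11647 * (1 - 0.03)^6
= 11647 * 0.832972
= 9701.6249


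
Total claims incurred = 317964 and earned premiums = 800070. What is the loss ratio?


Loss ratio = claims / premiums
= 317964 / 800070
= 0.3974


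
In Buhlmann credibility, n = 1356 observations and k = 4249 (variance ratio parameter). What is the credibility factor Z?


Z = n / (n + k)
= 1356 / (1356 + 4249)
= 1356 / 5605
= 0.2419


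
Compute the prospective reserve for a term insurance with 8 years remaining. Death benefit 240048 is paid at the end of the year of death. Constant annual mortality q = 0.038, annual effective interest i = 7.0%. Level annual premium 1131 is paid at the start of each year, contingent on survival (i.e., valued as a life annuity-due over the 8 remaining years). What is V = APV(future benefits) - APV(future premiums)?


v = 1/(1+i) = 0.934579
APV(future benefits) per unit = sum_{k=0}^{7} k_p_x * q * v^(k+1) = 0.201645
APV(future benefits) = 240048 * 0.201645 = 48404.4414
Life annuity-due factor ä_{x:8} = sum_{k=0}^{7} k_p_x * v^k = 5.677894
APV(future premiums) = 1131 * 5.677894 = 6421.6984
V = 48404.4414 - 6421.6984
= 41982.743


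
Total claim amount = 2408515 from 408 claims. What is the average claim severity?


severity = total / number
= 2408515 / 408
= 5903.223


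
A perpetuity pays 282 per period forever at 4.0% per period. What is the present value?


PV = PMT / i
= 282 / 0.04
= 7050.0


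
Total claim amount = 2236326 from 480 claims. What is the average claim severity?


severity = total / number
= 2236326 / 480
= 4659.0125


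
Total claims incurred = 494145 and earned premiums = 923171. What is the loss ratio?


Loss ratio = claims / premiums
= 494145 / 923171
= 0.5353


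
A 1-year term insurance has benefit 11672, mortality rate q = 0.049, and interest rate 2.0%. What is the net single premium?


NSP = benefit * q * v
v = 1/(1+i) = 0.980392
NSP = 11672 * 0.049 * 0.980392
= 560.7137


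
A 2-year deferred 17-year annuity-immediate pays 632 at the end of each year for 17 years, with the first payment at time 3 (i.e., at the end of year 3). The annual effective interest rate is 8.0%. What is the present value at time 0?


PV at time 2 of the 17-year annuity-immediate:
a_n = 632 * (1-(1+0.08)^(-17))/0.08 = 5764.8753
Discount back 2 years to time 0:
PV = 5764.8753 * (1+0.08)^(-2)
= 5764.8753 * 0.857339
= 4942.4514


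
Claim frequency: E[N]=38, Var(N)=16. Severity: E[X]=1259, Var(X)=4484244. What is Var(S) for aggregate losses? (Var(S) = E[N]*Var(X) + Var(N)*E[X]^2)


Var(S) = E[N]*Var(X) + Var(N)*E[X]^2
= 38*4484244 + 16*1259^2
= 170401272 + 25361296
= 1.9576e+08


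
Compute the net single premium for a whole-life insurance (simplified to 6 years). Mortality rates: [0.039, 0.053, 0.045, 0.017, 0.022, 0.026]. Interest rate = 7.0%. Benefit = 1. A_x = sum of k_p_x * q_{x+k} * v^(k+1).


v = 0.934579
Year 0: k_p_x=1.0, q=0.039, term=0.036449
Year 1: k_p_x=0.961, q=0.053, term=0.044487
Year 2: k_p_x=0.910067, q=0.045, term=0.03343
Year 3: k_p_x=0.869114, q=0.017, term=0.011272
Year 4: k_p_x=0.854339, q=0.022, term=0.013401
Year 5: k_p_x=0.835544, q=0.026, term=0.014476
A_x = 0.1535


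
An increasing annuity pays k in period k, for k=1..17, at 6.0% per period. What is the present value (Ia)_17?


(Ia)_n = sum_{k=1}^{n} k * v^k, v = 1/(1+i)
v = 0.943396
Sum computed term by term:
(Ia)_17 = 79.8783


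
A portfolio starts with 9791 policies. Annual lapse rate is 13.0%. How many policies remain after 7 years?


remaining = initial * (1 - lapse)^years
= 9791 * (1 - 0.13)^7
= 9791 * 0.377255
= 3693.7017


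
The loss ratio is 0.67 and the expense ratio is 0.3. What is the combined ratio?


Combined ratio = loss ratio + expense ratio
= 0.67 + 0.3
= 0.97


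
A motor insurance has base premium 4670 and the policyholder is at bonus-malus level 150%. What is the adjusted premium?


adjusted = base * BM_level / 100
= 4670 * 150 / 100
= 4670 * 1.5
= 7005.0


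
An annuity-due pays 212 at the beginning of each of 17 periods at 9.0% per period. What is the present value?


PV_due = PMT * (1-(1+i)^(-n))/i * (1+i)
PV_immediate = 1811.2499
PV_due = 1811.2499 * 1.09
= 1974.2623


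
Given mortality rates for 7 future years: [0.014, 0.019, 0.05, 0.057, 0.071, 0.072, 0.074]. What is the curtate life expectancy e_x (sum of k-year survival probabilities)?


e_x = sum_{k=1}^{n} k_p_x
k_p_x values:
  1_p_x = 0.986
  2_p_x = 0.967266
  3_p_x = 0.918903
  4_p_x = 0.866525
  5_p_x = 0.805002
  6_p_x = 0.747042
  7_p_x = 0.691761
e_x = 5.9825


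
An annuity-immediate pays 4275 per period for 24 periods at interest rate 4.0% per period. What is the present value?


PV = PMT * (1 - (1+i)^(-n)) / i
= 4275 * (1 - (1+0.04)^(-24)) / 0.04
= 4275 * (1 - 0.390121) / 0.04
= 4275 * 15.246963
= 65180.7674


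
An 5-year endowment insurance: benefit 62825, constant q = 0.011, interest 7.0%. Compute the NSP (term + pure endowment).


Term component = 2776.0294
Pure endowment = 5_p_x * v^5 * benefit = 0.946197 * 0.712986 * 62825 = 42383.3291
NSP = 45159.3585


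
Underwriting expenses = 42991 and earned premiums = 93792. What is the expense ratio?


Expense ratio = expenses / premiums
= 42991 / 93792
= 0.4584


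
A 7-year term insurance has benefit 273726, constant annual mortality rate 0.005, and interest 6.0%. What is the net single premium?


NSP = benefit * sum_{k=0}^{n-1} k_p_x * q * v^(k+1)
With constant q=0.005, v=0.943396
Sum = 0.027529
NSP = 273726 * 0.027529
= 7535.332


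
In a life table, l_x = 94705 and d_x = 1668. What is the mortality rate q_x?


q_x = d_x / l_x
= 1668 / 94705
= 0.0176


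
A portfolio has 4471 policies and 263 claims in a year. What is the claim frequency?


frequency = claims / policies
= 263 / 4471
= 0.0588


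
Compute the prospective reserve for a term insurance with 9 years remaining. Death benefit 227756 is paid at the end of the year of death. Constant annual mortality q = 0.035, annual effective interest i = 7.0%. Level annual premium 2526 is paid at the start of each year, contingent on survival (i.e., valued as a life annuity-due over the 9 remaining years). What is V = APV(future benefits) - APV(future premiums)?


v = 1/(1+i) = 0.934579
APV(future benefits) per unit = sum_{k=0}^{8} k_p_x * q * v^(k+1) = 0.201759
APV(future benefits) = 227756 * 0.201759 = 45951.865
Life annuity-due factor ä_{x:9} = sum_{k=0}^{8} k_p_x * v^k = 6.168067
APV(future premiums) = 2526 * 6.168067 = 15580.536
V = 45951.865 - 15580.536
= 30371.329


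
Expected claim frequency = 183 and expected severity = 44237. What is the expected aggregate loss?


E[S] = E[N] * E[X]
= 183 * 44237
= 8.0954e+06


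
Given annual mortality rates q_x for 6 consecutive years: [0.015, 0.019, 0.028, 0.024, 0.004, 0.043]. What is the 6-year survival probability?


p_k = 1 - q_k for each year
Survival = product of (1 - q_k)
= 0.985 * 0.981 * 0.972 * 0.976 * 0.996 * 0.957
= 0.8738


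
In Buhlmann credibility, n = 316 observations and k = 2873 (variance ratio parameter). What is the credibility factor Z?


Z = n / (n + k)
= 316 / (316 + 2873)
= 316 / 3189
= 0.0991


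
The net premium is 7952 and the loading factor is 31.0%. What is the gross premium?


Gross = net * (1 + loading)
= 7952 * (1 + 0.31)
= 7952 * 1.31
= 10417.12


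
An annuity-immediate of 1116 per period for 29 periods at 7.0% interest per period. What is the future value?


FV = PMT * ((1+i)^n - 1) / i
= 1116 * ((1.07)^29 - 1) / 0.07
= 1116 * (7.114257 - 1) / 0.07
= 97478.7267


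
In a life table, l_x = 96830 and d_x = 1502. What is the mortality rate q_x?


q_x = d_x / l_x
= 1502 / 96830
= 0.0155


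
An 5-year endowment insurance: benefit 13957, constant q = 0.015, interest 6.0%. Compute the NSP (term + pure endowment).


Term component = 857.3224
Pure endowment = 5_p_x * v^5 * benefit = 0.927217 * 0.747258 * 13957 = 9670.3881
NSP = 10527.7105


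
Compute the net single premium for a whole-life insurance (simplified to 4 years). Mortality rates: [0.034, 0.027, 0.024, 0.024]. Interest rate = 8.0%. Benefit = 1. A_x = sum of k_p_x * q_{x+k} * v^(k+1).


v = 0.925926
Year 0: k_p_x=1.0, q=0.034, term=0.031481
Year 1: k_p_x=0.966, q=0.027, term=0.022361
Year 2: k_p_x=0.939918, q=0.024, term=0.017907
Year 3: k_p_x=0.91736, q=0.024, term=0.016183
A_x = 0.0879


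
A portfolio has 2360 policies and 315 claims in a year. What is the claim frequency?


frequency = claims / policies
= 315 / 2360
= 0.1335


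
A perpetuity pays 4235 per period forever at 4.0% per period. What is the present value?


PV = PMT / i
= 4235 / 0.04
= 105875.0


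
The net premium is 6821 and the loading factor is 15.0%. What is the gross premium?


Gross = net * (1 + loading)
= 6821 * (1 + 0.15)
= 6821 * 1.15
= 7844.15


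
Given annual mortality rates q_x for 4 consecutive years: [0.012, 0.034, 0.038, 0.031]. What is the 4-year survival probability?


p_k = 1 - q_k for each year
Survival = product of (1 - q_k)
= 0.988 * 0.966 * 0.962 * 0.969
= 0.8897


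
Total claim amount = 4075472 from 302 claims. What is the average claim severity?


severity = total / number
= 4075472 / 302
= 13494.9404


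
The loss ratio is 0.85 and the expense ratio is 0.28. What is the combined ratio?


Combined ratio = loss ratio + expense ratio
= 0.85 + 0.28
= 1.13


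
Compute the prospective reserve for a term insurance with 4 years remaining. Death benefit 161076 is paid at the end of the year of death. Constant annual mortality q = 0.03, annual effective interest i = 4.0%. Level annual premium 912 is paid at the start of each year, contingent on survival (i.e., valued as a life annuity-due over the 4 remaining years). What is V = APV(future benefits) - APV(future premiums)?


v = 1/(1+i) = 0.961538
APV(future benefits) per unit = sum_{k=0}^{3} k_p_x * q * v^(k+1) = 0.104249
APV(future benefits) = 161076 * 0.104249 = 16792.0346
Life annuity-due factor ä_{x:4} = sum_{k=0}^{3} k_p_x * v^k = 3.61397
APV(future premiums) = 912 * 3.61397 = 3295.9408
V = 16792.0346 - 3295.9408
= 13496.0938


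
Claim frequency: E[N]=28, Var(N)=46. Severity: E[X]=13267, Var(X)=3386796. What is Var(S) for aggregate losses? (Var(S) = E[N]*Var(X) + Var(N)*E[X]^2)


Var(S) = E[N]*Var(X) + Var(N)*E[X]^2
= 28*3386796 + 46*13267^2
= 94830288 + 8096611294
= 8.1914e+09


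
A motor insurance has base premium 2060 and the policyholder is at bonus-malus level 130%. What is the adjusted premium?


adjusted = base * BM_level / 100
= 2060 * 130 / 100
= 2060 * 1.3
= 2678.0


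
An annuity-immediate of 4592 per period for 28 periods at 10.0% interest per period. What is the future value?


FV = PMT * ((1+i)^n - 1) / i
= 4592 * ((1.1)^28 - 1) / 0.1
= 4592 * (14.420994 - 1) / 0.1
= 616292.0266


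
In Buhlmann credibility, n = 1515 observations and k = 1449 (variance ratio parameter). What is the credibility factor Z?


Z = n / (n + k)
= 1515 / (1515 + 1449)
= 1515 / 2964
= 0.5111


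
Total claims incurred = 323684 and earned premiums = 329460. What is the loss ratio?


Loss ratio = claims / premiums
= 323684 / 329460
= 0.9825


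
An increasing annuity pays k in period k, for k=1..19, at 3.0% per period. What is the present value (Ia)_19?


(Ia)_n = sum_{k=1}^{n} k * v^k, v = 1/(1+i)
v = 0.970874
Sum computed term by term:
(Ia)_19 = 130.6026


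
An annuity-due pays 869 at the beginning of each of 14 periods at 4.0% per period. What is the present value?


PV_due = PMT * (1-(1+i)^(-n))/i * (1+i)
PV_immediate = 9179.3538
PV_due = 9179.3538 * 1.04
= 9546.528


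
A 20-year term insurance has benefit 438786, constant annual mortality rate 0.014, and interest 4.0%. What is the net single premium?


NSP = benefit * sum_{k=0}^{n-1} k_p_x * q * v^(k+1)
With constant q=0.014, v=0.961538
Sum = 0.17001
NSP = 438786 * 0.17001
= 74597.9025


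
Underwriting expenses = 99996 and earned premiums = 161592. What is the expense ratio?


Expense ratio = expenses / premiums
= 99996 / 161592
= 0.6188


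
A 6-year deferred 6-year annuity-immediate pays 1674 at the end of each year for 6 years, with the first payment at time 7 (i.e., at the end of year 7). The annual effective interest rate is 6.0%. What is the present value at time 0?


PV at time 6 of the 6-year annuity-immediate:
a_n = 1674 * (1-(1+0.06)^(-6))/0.06 = 8231.6009
Discount back 6 years to time 0:
PV = 8231.6009 * (1+0.06)^(-6)
= 8231.6009 * 0.704961
= 5802.9538


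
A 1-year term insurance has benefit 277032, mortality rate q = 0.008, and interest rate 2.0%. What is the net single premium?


NSP = benefit * q * v
v = 1/(1+i) = 0.980392
NSP = 277032 * 0.008 * 0.980392
= 2172.8


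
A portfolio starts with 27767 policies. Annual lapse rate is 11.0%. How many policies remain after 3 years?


remaining = initial * (1 - lapse)^years
= 27767 * (1 - 0.11)^3
= 27767 * 0.704969
= 19574.8742


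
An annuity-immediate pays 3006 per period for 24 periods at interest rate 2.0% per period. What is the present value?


PV = PMT * (1 - (1+i)^(-n)) / i
= 3006 * (1 - (1+0.02)^(-24)) / 0.02
= 3006 * (1 - 0.621721) / 0.02
= 3006 * 18.913926
= 56855.2604


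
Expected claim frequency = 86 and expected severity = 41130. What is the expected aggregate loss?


E[S] = E[N] * E[X]
= 86 * 41130
= 3.5372e+06


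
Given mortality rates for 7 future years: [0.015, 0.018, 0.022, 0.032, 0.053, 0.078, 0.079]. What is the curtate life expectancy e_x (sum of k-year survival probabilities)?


e_x = sum_{k=1}^{n} k_p_x
k_p_x values:
  1_p_x = 0.985
  2_p_x = 0.96727
  3_p_x = 0.94599
  4_p_x = 0.915718
  5_p_x = 0.867185
  6_p_x = 0.799545
  7_p_x = 0.736381
e_x = 6.2171


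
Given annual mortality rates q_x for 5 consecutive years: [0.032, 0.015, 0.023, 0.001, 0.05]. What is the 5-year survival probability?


p_k = 1 - q_k for each year
Survival = product of (1 - q_k)
= 0.968 * 0.985 * 0.977 * 0.999 * 0.95
= 0.8841


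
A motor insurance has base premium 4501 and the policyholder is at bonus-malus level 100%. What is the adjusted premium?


adjusted = base * BM_level / 100
= 4501 * 100 / 100
= 4501 * 1.0
= 4501.0


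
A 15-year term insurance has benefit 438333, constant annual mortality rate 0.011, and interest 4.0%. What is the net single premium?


NSP = benefit * sum_{k=0}^{n-1} k_p_x * q * v^(k+1)
With constant q=0.011, v=0.961538
Sum = 0.114233
NSP = 438333 * 0.114233
= 50072.0194


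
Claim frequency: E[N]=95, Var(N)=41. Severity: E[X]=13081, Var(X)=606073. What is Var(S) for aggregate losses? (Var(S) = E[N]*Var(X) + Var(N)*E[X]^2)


Var(S) = E[N]*Var(X) + Var(N)*E[X]^2
= 95*606073 + 41*13081^2
= 57576935 + 7015615001
= 7.0732e+09


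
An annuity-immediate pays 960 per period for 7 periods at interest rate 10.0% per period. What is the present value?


PV = PMT * (1 - (1+i)^(-n)) / i
= 960 * (1 - (1+0.1)^(-7)) / 0.1
= 960 * (1 - 0.513158) / 0.1
= 960 * 4.868419
= 4673.6821


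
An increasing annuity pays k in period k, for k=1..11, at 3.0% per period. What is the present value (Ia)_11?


(Ia)_n = sum_{k=1}^{n} k * v^k, v = 1/(1+i)
v = 0.970874
Sum computed term by term:
(Ia)_11 = 52.7856


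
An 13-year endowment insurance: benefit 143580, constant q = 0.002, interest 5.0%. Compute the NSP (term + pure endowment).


Term component = 2668.9465
Pure endowment = 13_p_x * v^13 * benefit = 0.97431 * 0.530321 * 143580 = 74187.3909
NSP = 76856.3374


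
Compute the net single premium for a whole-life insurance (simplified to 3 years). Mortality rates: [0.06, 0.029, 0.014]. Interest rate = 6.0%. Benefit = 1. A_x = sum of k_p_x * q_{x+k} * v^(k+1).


v = 0.943396
Year 0: k_p_x=1.0, q=0.06, term=0.056604
Year 1: k_p_x=0.94, q=0.029, term=0.024261
Year 2: k_p_x=0.91274, q=0.014, term=0.010729
A_x = 0.0916


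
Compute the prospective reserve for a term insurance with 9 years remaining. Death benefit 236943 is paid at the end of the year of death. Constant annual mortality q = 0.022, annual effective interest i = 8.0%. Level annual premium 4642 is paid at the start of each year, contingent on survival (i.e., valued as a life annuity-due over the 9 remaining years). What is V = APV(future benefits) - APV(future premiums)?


v = 1/(1+i) = 0.925926
APV(future benefits) per unit = sum_{k=0}^{8} k_p_x * q * v^(k+1) = 0.127366
APV(future benefits) = 236943 * 0.127366 = 30178.5789
Life annuity-due factor ä_{x:9} = sum_{k=0}^{8} k_p_x * v^k = 6.252533
APV(future premiums) = 4642 * 6.252533 = 29024.2571
V = 30178.5789 - 29024.2571
= 1154.3218


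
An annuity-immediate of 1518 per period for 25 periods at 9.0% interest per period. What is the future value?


FV = PMT * ((1+i)^n - 1) / i
= 1518 * ((1.09)^25 - 1) / 0.09
= 1518 * (8.623081 - 1) / 0.09
= 128575.9605


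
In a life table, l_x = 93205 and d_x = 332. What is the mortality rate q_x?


q_x = d_x / l_x
= 332 / 93205
= 0.0036


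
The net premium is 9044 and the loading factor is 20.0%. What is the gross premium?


Gross = net * (1 + loading)
= 9044 * (1 + 0.2)
= 9044 * 1.2
= 10852.8


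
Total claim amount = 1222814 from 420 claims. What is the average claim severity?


severity = total / number
= 1222814 / 420
= 2911.4619


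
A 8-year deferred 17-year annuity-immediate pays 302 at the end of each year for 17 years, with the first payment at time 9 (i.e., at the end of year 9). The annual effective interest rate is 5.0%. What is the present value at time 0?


PV at time 8 of the 17-year annuity-immediate:
a_n = 302 * (1-(1+0.05)^(-17))/0.05 = 3404.768
Discount back 8 years to time 0:
PV = 3404.768 * (1+0.05)^(-8)
= 3404.768 * 0.676839
= 2304.481


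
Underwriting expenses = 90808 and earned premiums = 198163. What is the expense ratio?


Expense ratio = expenses / premiums
= 90808 / 198163
= 0.4582


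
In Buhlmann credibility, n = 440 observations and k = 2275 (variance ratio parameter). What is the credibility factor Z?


Z = n / (n + k)
= 440 / (440 + 2275)
= 440 / 2715
= 0.1621


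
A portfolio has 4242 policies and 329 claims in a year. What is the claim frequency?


frequency = claims / policies
= 329 / 4242
= 0.0776


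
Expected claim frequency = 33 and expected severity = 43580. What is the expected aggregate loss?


E[S] = E[N] * E[X]
= 33 * 43580
= 1.4381e+06


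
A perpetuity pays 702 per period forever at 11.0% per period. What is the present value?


PV = PMT / i
= 702 / 0.11
= 6381.8182


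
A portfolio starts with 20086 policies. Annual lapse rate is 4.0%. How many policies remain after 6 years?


remaining = initial * (1 - lapse)^years
= 20086 * (1 - 0.04)^6
= 20086 * 0.782758
= 15722.473


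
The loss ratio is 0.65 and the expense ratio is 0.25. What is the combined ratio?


Combined ratio = loss ratio + expense ratio
= 0.65 + 0.25
= 0.9


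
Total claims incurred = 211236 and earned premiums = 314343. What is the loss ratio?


Loss ratio = claims / premiums
= 211236 / 314343
= 0.672


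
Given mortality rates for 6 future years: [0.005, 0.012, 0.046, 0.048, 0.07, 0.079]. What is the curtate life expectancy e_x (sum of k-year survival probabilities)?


e_x = sum_{k=1}^{n} k_p_x
k_p_x values:
  1_p_x = 0.995
  2_p_x = 0.98306
  3_p_x = 0.937839
  4_p_x = 0.892823
  5_p_x = 0.830325
  6_p_x = 0.76473
e_x = 5.4038


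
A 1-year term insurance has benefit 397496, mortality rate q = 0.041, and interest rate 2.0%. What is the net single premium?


NSP = benefit * q * v
v = 1/(1+i) = 0.980392
NSP = 397496 * 0.041 * 0.980392
= 15977.7804


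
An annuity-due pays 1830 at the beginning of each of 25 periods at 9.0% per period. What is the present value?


PV_due = PMT * (1-(1+i)^(-n))/i * (1+i)
PV_immediate = 17975.3207
PV_due = 17975.3207 * 1.09
= 19593.0995


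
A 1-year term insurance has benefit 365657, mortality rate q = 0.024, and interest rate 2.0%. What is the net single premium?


NSP = benefit * q * v
v = 1/(1+i) = 0.980392
NSP = 365657 * 0.024 * 0.980392
= 8603.6941


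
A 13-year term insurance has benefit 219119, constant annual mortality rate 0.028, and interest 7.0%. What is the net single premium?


NSP = benefit * sum_{k=0}^{n-1} k_p_x * q * v^(k+1)
With constant q=0.028, v=0.934579
Sum = 0.203754
NSP = 219119 * 0.203754
= 44646.3386


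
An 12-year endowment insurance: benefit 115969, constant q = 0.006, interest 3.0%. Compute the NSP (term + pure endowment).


Term component = 6716.2649
Pure endowment = 12_p_x * v^12 * benefit = 0.930329 * 0.70138 * 115969 = 75671.4104
NSP = 82387.6753


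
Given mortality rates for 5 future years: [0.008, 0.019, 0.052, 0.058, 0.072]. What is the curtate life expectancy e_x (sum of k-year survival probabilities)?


e_x = sum_{k=1}^{n} k_p_x
k_p_x values:
  1_p_x = 0.992
  2_p_x = 0.973152
  3_p_x = 0.922548
  4_p_x = 0.86904
  5_p_x = 0.806469
e_x = 4.5632


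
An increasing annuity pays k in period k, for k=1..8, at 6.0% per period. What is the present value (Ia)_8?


(Ia)_n = sum_{k=1}^{n} k * v^k, v = 1/(1+i)
v = 0.943396
Sum computed term by term:
(Ia)_8 = 26.0514


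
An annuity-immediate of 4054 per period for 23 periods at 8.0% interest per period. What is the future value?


FV = PMT * ((1+i)^n - 1) / i
= 4054 * ((1.08)^23 - 1) / 0.08
= 4054 * (5.871464 - 1) / 0.08
= 246861.4202


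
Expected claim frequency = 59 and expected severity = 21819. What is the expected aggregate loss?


E[S] = E[N] * E[X]
= 59 * 21819
= 1.2873e+06


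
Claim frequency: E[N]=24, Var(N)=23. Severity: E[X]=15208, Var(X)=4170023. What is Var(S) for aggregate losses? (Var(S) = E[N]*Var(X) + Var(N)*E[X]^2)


Var(S) = E[N]*Var(X) + Var(N)*E[X]^2
= 24*4170023 + 23*15208^2
= 100080552 + 5319515072
= 5.4196e+09


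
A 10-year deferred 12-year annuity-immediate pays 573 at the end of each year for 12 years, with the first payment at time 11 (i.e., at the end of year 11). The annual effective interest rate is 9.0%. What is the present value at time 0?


PV at time 10 of the 12-year annuity-immediate:
a_n = 573 * (1-(1+0.09)^(-12))/0.09 = 4103.0956
Discount back 10 years to time 0:
PV = 4103.0956 * (1+0.09)^(-10)
= 4103.0956 * 0.422411
= 1733.1919


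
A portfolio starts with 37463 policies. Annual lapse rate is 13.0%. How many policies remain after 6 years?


remaining = initial * (1 - lapse)^years
= 37463 * (1 - 0.13)^6
= 37463 * 0.433626
= 16244.9384


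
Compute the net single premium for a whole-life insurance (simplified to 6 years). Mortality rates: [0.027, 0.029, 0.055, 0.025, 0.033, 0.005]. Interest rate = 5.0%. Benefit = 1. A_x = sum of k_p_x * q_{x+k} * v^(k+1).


v = 0.952381
Year 0: k_p_x=1.0, q=0.027, term=0.025714
Year 1: k_p_x=0.973, q=0.029, term=0.025594
Year 2: k_p_x=0.944783, q=0.055, term=0.044888
Year 3: k_p_x=0.89282, q=0.025, term=0.018363
Year 4: k_p_x=0.870499, q=0.033, term=0.022508
Year 5: k_p_x=0.841773, q=0.005, term=0.003141
A_x = 0.1402


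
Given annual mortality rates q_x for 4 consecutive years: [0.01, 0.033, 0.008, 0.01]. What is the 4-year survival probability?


p_k = 1 - q_k for each year
Survival = product of (1 - q_k)
= 0.99 * 0.967 * 0.992 * 0.99
= 0.9402


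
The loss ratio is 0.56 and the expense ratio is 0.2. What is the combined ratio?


Combined ratio = loss ratio + expense ratio
= 0.56 + 0.2
= 0.76


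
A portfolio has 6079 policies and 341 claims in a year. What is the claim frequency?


frequency = claims / policies
= 341 / 6079
= 0.0561


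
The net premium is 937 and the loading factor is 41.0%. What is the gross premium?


Gross = net * (1 + loading)
= 937 * (1 + 0.41)
= 937 * 1.41
= 1321.17


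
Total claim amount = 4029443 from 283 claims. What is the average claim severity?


severity = total / number
= 4029443 / 283
= 14238.3145


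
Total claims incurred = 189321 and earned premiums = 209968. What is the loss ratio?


Loss ratio = claims / premiums
= 189321 / 209968
= 0.9017


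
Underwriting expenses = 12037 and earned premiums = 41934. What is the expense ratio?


Expense ratio = expenses / premiums
= 12037 / 41934
= 0.287


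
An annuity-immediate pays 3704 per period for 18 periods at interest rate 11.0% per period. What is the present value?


PV = PMT * (1 - (1+i)^(-n)) / i
= 3704 * (1 - (1+0.11)^(-18)) / 0.11
= 3704 * (1 - 0.152822) / 0.11
= 3704 * 7.701617
= 28526.7878


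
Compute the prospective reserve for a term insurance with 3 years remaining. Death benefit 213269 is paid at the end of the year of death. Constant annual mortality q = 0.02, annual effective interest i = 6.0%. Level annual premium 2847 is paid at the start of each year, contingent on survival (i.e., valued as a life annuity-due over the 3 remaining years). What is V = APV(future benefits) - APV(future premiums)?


v = 1/(1+i) = 0.943396
APV(future benefits) per unit = sum_{k=0}^{2} k_p_x * q * v^(k+1) = 0.052439
APV(future benefits) = 213269 * 0.052439 = 11183.669
Life annuity-due factor ä_{x:3} = sum_{k=0}^{2} k_p_x * v^k = 2.779281
APV(future premiums) = 2847 * 2.779281 = 7912.6127
V = 11183.669 - 7912.6127
= 3271.0563


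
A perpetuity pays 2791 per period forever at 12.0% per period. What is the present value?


PV = PMT / i
= 2791 / 0.12
= 23258.3333


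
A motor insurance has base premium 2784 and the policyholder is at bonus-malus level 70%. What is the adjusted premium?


adjusted = base * BM_level / 100
= 2784 * 70 / 100
= 2784 * 0.7
= 1948.8
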